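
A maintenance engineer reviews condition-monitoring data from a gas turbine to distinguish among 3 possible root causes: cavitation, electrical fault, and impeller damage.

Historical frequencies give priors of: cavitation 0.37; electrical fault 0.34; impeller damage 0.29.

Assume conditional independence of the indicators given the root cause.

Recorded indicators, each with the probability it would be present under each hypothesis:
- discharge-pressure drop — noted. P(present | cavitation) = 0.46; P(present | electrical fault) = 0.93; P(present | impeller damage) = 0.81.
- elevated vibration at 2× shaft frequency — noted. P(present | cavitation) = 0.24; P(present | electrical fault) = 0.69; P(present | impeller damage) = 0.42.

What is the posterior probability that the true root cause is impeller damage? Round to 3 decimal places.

For each hypothesis, the unnormalized posterior weight is prior × product of the indicator likelihoods:
  cavitation: 0.37 × 0.46 × 0.24 = 0.040848
  electrical fault: 0.34 × 0.93 × 0.69 = 0.21818
  impeller damage: 0.29 × 0.81 × 0.42 = 0.098658
Marginal likelihood of the evidence = 0.35768.
P(impeller damage | evidence) = 0.098658 / 0.35768 ≈ 0.276.

0.276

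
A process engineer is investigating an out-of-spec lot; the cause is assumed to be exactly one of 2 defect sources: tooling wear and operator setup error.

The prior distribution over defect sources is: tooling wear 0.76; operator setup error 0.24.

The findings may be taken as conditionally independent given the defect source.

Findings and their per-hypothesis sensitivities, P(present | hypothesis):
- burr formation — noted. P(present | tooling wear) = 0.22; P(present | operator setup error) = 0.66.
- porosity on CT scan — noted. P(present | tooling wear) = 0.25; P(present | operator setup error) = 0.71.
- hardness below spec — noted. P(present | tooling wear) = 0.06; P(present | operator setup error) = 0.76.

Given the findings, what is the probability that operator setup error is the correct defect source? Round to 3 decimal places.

By Bayes' rule with conditional independence, the unnormalized weight for each hypothesis is prior × ∏ likelihoods:
  tooling wear: 0.76 × 0.22 × 0.25 × 0.06 = 0.002508
  operator setup error: 0.24 × 0.66 × 0.71 × 0.76 = 0.085473
The unnormalized weights sum to 0.087981.
P(operator setup error | evidence) = 0.085473 / 0.087981 ≈ 0.971.

0.971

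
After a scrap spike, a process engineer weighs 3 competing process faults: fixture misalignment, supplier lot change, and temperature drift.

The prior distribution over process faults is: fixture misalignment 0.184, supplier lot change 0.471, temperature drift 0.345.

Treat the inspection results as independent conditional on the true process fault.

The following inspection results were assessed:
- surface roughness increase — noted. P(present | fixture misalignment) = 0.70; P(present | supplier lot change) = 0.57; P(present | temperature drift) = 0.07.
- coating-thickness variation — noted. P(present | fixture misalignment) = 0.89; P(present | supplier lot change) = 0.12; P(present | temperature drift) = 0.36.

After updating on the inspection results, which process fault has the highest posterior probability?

fixture misalignment

For each hypothesis, the unnormalized posterior weight is prior × product of the inspection result likelihoods:
  fixture misalignment: 0.184 × 0.70 × 0.89 = 0.11463
  supplier lot change: 0.471 × 0.57 × 0.12 = 0.032216
  temperature drift: 0.345 × 0.07 × 0.36 = 0.008694
The unnormalized weights sum to 0.15554.
P(fixture misalignment | evidence) ≈ 0.11463 / 0.15554 ≈ 0.737
P(supplier lot change | evidence) ≈ 0.032216 / 0.15554 ≈ 0.207
P(temperature drift | evidence) ≈ 0.008694 / 0.15554 ≈ 0.056
The largest is 0.737, so fixture misalignment is most probable.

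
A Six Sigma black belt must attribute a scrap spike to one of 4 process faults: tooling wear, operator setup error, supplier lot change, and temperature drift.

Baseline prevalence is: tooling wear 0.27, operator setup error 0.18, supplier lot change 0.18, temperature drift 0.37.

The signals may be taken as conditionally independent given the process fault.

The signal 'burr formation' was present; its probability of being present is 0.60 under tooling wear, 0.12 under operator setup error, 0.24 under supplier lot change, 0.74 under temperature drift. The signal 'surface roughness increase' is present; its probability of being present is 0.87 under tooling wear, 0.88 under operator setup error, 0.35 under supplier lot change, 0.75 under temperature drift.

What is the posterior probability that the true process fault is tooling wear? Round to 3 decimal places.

0.370

By Bayes' rule with conditional independence, the unnormalized weight for each hypothesis is prior × ∏ likelihoods:
  tooling wear: 0.27 × 0.60 × 0.87 = 0.14094
  operator setup error: 0.18 × 0.12 × 0.88 = 0.019008
  supplier lot change: 0.18 × 0.24 × 0.35 = 0.01512
  temperature drift: 0.37 × 0.74 × 0.75 = 0.20535
The unnormalized weights sum to 0.38042.
P(tooling wear | evidence) = 0.14094 / 0.38042 ≈ 0.370.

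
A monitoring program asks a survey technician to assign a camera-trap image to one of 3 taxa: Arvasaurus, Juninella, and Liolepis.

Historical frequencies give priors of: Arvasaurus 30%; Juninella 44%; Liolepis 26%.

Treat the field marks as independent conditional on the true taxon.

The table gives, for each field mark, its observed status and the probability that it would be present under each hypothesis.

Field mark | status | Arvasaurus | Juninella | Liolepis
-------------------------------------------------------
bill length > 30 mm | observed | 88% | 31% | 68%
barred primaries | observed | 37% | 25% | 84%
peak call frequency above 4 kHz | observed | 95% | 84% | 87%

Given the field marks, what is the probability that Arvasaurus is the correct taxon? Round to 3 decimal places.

Multiply each prior by the joint likelihood of the field mark pattern:
  Arvasaurus: 0.30 × 0.88 × 0.37 × 0.95 = 0.092796
  Juninella: 0.44 × 0.31 × 0.25 × 0.84 = 0.028644
  Liolepis: 0.26 × 0.68 × 0.84 × 0.87 = 0.12921
Marginal likelihood of the evidence = 0.25065.
P(Arvasaurus | evidence) = 0.092796 / 0.25065 ≈ 0.370.

0.370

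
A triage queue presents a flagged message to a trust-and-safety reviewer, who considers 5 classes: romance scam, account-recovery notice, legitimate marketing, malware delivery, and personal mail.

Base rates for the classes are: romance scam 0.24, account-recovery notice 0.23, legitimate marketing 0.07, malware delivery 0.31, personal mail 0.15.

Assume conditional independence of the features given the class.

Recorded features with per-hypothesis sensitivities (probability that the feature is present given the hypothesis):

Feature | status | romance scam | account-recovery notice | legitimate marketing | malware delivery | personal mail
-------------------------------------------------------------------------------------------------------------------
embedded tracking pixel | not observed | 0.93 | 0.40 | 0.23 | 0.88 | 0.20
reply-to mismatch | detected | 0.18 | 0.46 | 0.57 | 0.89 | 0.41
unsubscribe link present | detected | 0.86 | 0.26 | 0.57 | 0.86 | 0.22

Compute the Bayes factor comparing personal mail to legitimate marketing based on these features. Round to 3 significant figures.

Take the product of per-feature likelihoods under each hypothesis (using 1 − P(present | H) for each absent feature), then divide.
  personal mail: (1 − 0.20) × 0.41 × 0.22 = 0.07216
  legitimate marketing: (1 − 0.23) × 0.57 × 0.57 = 0.25017
Bayes factor = 0.07216 / 0.25017 ≈ 0.288

0.288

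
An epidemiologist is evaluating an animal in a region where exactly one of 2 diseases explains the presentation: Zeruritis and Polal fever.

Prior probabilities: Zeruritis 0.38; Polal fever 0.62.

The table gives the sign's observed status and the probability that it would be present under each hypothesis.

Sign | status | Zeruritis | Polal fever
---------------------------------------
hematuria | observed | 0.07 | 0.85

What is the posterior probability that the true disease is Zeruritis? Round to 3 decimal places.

0.048

Multiply each prior by the likelihood of the sign:
  Zeruritis: 0.38 × 0.07 = 0.0266
  Polal fever: 0.62 × 0.85 = 0.527
Normalizing constant Z = 0.0266 + 0.527 = 0.5536.
P(Zeruritis | evidence) = 0.0266 / 0.5536 ≈ 0.048.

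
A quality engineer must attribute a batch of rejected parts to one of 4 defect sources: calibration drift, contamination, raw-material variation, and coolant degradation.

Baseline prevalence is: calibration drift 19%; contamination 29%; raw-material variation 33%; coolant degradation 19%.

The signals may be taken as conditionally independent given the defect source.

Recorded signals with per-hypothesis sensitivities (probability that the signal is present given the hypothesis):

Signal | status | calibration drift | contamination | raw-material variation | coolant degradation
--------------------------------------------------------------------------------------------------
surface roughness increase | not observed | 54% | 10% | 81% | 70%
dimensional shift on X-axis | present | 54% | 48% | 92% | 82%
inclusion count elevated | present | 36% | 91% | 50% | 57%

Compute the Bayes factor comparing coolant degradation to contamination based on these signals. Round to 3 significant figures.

0.357

Joint likelihood of the signal pattern under each hypothesis (using 1 − P(present | H) for each absent signal):
  coolant degradation: (1 − 0.70) × 0.82 × 0.57 = 0.14022
  contamination: (1 − 0.10) × 0.48 × 0.91 = 0.39312
Bayes factor = 0.14022 / 0.39312 ≈ 0.357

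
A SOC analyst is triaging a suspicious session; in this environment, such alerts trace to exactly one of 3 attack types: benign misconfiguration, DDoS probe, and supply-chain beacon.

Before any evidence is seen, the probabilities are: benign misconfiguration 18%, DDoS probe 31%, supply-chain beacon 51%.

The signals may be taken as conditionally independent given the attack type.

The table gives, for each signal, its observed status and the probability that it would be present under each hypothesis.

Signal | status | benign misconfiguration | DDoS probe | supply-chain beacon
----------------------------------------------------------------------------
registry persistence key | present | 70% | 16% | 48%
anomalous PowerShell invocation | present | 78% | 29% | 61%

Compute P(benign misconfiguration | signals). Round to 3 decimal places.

0.375

For each hypothesis, the unnormalized posterior weight is prior × product of the signal likelihoods:
  benign misconfiguration: 0.18 × 0.70 × 0.78 = 0.09828
  DDoS probe: 0.31 × 0.16 × 0.29 = 0.014384
  supply-chain beacon: 0.51 × 0.48 × 0.61 = 0.14933
Marginal likelihood of the evidence = 0.26199.
P(benign misconfiguration | evidence) = 0.09828 / 0.26199 ≈ 0.375.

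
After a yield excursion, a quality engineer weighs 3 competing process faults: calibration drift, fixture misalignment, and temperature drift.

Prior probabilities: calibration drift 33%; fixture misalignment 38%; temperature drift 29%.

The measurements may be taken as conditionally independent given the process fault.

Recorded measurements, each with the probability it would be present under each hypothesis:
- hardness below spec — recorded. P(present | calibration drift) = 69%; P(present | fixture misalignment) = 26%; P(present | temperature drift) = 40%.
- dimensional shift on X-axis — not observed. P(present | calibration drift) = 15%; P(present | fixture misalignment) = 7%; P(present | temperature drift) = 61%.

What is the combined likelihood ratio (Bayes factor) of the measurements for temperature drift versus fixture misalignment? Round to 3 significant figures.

The Bayes factor is the ratio of the joint likelihoods of the measurement pattern under the two hypotheses (using 1 − P(present | H) for each absent measurement).
  temperature drift: 0.40 × (1 − 0.61) = 0.156
  fixture misalignment: 0.26 × (1 − 0.07) = 0.2418
Bayes factor = 0.156 / 0.2418 ≈ 0.645

0.645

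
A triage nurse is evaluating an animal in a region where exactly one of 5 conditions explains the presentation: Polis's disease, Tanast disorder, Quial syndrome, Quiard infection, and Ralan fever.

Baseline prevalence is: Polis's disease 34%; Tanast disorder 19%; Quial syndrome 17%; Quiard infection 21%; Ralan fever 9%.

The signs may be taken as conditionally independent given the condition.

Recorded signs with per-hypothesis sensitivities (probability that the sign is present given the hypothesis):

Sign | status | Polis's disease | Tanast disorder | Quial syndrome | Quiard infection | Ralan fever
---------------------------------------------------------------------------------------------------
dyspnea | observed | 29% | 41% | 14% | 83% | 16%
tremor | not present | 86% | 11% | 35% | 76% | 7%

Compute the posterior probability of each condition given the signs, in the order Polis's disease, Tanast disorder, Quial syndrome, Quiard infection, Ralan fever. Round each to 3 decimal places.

For each hypothesis, the unnormalized posterior weight is prior × product of the sign likelihoods (using 1 − P(present | H) for each absent sign):
  Polis's disease: 0.34 × 0.29 × (1 − 0.86) = 0.013804
  Tanast disorder: 0.19 × 0.41 × (1 − 0.11) = 0.069331
  Quial syndrome: 0.17 × 0.14 × (1 − 0.35) = 0.01547
  Quiard infection: 0.21 × 0.83 × (1 − 0.76) = 0.041832
  Ralan fever: 0.09 × 0.16 × (1 − 0.07) = 0.013392
Marginal likelihood of the evidence = 0.15383.
P(Polis's disease | evidence) = 0.013804 / 0.15383 ≈ 0.090
P(Tanast disorder | evidence) = 0.069331 / 0.15383 ≈ 0.451
P(Quial syndrome | evidence) = 0.01547 / 0.15383 ≈ 0.101
P(Quiard infection | evidence) = 0.041832 / 0.15383 ≈ 0.272
P(Ralan fever | evidence) = 0.013392 / 0.15383 ≈ 0.087

0.090, 0.451, 0.101, 0.272, 0.087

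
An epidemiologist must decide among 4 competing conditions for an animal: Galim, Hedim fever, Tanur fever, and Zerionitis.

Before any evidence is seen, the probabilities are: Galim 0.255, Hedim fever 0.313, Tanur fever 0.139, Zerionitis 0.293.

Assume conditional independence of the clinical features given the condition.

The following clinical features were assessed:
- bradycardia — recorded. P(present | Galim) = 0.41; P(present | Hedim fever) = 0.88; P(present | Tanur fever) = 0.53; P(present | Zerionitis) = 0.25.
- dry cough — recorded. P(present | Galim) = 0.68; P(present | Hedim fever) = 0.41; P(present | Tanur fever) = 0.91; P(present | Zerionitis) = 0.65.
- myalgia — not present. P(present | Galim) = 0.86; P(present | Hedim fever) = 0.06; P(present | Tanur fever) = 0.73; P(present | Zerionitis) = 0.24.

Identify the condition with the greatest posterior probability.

Multiply each prior by the joint likelihood of the clinical feature pattern (using 1 − P(present | H) for each absent clinical feature):
  Galim: 0.255 × 0.41 × 0.68 × (1 − 0.86) = 0.0099532
  Hedim fever: 0.313 × 0.88 × 0.41 × (1 − 0.06) = 0.10615
  Tanur fever: 0.139 × 0.53 × 0.91 × (1 − 0.73) = 0.018101
  Zerionitis: 0.293 × 0.25 × 0.65 × (1 − 0.24) = 0.036186
Marginal likelihood of the evidence = 0.17039.
P(Galim | evidence) ≈ 0.0099532 / 0.17039 ≈ 0.058
P(Hedim fever | evidence) ≈ 0.10615 / 0.17039 ≈ 0.623
P(Tanur fever | evidence) ≈ 0.018101 / 0.17039 ≈ 0.106
P(Zerionitis | evidence) ≈ 0.036186 / 0.17039 ≈ 0.212
The largest is 0.623, so Hedim fever is most probable.

Hedim fever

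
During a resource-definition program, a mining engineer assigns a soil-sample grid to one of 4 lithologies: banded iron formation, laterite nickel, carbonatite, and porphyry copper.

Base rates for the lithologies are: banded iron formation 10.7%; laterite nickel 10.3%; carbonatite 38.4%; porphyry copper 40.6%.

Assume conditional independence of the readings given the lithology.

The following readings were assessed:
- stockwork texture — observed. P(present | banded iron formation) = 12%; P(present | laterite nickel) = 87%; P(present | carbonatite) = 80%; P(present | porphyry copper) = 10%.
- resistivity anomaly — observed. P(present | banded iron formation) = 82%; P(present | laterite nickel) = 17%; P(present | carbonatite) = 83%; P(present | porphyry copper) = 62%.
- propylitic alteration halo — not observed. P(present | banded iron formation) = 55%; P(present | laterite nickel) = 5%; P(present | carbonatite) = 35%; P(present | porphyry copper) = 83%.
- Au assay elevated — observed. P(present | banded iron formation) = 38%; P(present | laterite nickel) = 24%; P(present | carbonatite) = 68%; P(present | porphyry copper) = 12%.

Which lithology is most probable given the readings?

carbonatite

By Bayes' rule with conditional independence, the unnormalized weight for each hypothesis is prior × ∏ likelihoods (using 1 − P(present | H) for each absent reading):
  banded iron formation: 0.107 × 0.12 × 0.82 × (1 − 0.55) × 0.38 = 0.0018004
  laterite nickel: 0.103 × 0.87 × 0.17 × (1 − 0.05) × 0.24 = 0.0034733
  carbonatite: 0.384 × 0.80 × 0.83 × (1 − 0.35) × 0.68 = 0.1127
  porphyry copper: 0.406 × 0.10 × 0.62 × (1 − 0.83) × 0.12 = 0.00051351
The unnormalized weights sum to 0.11849.
P(banded iron formation | evidence) ≈ 0.0018004 / 0.11849 ≈ 0.015
P(laterite nickel | evidence) ≈ 0.0034733 / 0.11849 ≈ 0.029
P(carbonatite | evidence) ≈ 0.1127 / 0.11849 ≈ 0.951
P(porphyry copper | evidence) ≈ 0.00051351 / 0.11849 ≈ 0.004
The largest is 0.951, so carbonatite is most probable.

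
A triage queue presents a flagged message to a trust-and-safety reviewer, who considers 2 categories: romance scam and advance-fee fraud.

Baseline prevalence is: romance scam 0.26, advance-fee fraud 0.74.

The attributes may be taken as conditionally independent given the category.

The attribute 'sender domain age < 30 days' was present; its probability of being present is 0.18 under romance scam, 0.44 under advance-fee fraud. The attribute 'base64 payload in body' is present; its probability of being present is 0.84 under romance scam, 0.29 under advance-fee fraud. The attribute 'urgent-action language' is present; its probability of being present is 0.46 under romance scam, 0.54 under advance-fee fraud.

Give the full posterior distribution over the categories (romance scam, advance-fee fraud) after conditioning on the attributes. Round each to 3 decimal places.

0.262, 0.738

Multiply each prior by the joint likelihood of the attribute pattern:
  romance scam: 0.26 × 0.18 × 0.84 × 0.46 = 0.018084
  advance-fee fraud: 0.74 × 0.44 × 0.29 × 0.54 = 0.050989
Normalizing constant Z = 0.018084 + 0.050989 = 0.069072.
P(romance scam | evidence) = 0.018084 / 0.069072 ≈ 0.262
P(advance-fee fraud | evidence) = 0.050989 / 0.069072 ≈ 0.738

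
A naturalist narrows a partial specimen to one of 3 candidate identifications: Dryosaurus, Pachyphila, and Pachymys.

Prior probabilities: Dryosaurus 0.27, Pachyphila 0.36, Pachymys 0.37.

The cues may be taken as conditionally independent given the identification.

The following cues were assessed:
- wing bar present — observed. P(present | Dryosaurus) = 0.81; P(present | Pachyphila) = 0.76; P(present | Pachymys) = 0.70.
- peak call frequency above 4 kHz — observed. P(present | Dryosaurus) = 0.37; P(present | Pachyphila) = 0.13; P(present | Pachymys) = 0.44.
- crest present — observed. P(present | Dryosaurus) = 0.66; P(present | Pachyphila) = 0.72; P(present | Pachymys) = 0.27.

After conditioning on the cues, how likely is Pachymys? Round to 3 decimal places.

0.280

By Bayes' rule with conditional independence, the unnormalized weight for each hypothesis is prior × ∏ likelihoods:
  Dryosaurus: 0.27 × 0.81 × 0.37 × 0.66 = 0.053407
  Pachyphila: 0.36 × 0.76 × 0.13 × 0.72 = 0.025609
  Pachymys: 0.37 × 0.70 × 0.44 × 0.27 = 0.030769
Marginal likelihood of the evidence = 0.10978.
P(Pachymys | evidence) = 0.030769 / 0.10978 ≈ 0.280.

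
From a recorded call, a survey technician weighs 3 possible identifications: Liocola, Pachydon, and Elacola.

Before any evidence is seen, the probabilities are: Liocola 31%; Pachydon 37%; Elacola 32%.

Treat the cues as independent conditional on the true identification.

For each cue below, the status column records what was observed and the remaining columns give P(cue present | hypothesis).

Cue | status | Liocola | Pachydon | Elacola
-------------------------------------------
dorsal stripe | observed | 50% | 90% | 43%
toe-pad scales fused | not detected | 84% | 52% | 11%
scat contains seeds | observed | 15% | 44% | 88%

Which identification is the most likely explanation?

Multiply each prior by the joint likelihood of the cue pattern (using 1 − P(present | H) for each absent cue):
  Liocola: 0.31 × 0.50 × (1 − 0.84) × 0.15 = 0.00372
  Pachydon: 0.37 × 0.90 × (1 − 0.52) × 0.44 = 0.07033
  Elacola: 0.32 × 0.43 × (1 − 0.11) × 0.88 = 0.10777
Marginal likelihood of the evidence = 0.18182.
P(Liocola | evidence) ≈ 0.00372 / 0.18182 ≈ 0.020
P(Pachydon | evidence) ≈ 0.07033 / 0.18182 ≈ 0.387
P(Elacola | evidence) ≈ 0.10777 / 0.18182 ≈ 0.593
The largest is 0.593, so Elacola is most probable.

Elacola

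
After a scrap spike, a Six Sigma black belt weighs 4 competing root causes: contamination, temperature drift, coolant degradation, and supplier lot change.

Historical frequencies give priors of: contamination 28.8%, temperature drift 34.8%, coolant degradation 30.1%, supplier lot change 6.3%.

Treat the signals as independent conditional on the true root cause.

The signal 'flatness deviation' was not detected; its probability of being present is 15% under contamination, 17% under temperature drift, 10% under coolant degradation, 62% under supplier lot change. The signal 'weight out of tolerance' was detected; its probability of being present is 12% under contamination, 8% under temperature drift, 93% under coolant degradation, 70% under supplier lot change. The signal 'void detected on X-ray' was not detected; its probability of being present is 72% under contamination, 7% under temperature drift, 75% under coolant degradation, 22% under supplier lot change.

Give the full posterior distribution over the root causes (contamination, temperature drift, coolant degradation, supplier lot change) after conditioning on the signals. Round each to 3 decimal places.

Multiply each prior by the joint likelihood of the signal pattern (using 1 − P(present | H) for each absent signal):
  contamination: 0.288 × (1 − 0.15) × 0.12 × (1 − 0.72) = 0.0082253
  temperature drift: 0.348 × (1 − 0.17) × 0.08 × (1 − 0.07) = 0.02149
  coolant degradation: 0.301 × (1 − 0.10) × 0.93 × (1 − 0.75) = 0.062984
  supplier lot change: 0.063 × (1 − 0.62) × 0.70 × (1 − 0.22) = 0.013071
The unnormalized weights sum to 0.10577.
P(contamination | evidence) = 0.0082253 / 0.10577 ≈ 0.078
P(temperature drift | evidence) = 0.02149 / 0.10577 ≈ 0.203
P(coolant degradation | evidence) = 0.062984 / 0.10577 ≈ 0.595
P(supplier lot change | evidence) = 0.013071 / 0.10577 ≈ 0.124

0.078, 0.203, 0.595, 0.124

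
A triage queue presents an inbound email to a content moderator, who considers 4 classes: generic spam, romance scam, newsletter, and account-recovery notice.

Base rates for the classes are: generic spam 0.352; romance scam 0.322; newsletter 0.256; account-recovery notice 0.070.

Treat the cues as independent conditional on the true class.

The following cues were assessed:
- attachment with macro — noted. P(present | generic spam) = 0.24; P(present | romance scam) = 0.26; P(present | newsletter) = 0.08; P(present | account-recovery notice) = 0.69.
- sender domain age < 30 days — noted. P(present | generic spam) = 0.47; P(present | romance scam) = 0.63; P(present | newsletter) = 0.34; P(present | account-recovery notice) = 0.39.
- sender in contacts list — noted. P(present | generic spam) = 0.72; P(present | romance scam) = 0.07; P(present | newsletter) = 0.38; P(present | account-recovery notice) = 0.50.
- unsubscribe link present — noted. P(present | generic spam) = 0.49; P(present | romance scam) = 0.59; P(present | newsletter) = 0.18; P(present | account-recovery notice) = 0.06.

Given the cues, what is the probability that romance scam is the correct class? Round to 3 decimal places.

For each hypothesis, the unnormalized posterior weight is prior × product of the cue likelihoods:
  generic spam: 0.352 × 0.24 × 0.47 × 0.72 × 0.49 = 0.014008
  romance scam: 0.322 × 0.26 × 0.63 × 0.07 × 0.59 = 0.0021783
  newsletter: 0.256 × 0.08 × 0.34 × 0.38 × 0.18 = 0.00047628
  account-recovery notice: 0.070 × 0.69 × 0.39 × 0.50 × 0.06 = 0.00056511
The unnormalized weights sum to 0.017228.
P(romance scam | evidence) = 0.0021783 / 0.017228 ≈ 0.126.

0.126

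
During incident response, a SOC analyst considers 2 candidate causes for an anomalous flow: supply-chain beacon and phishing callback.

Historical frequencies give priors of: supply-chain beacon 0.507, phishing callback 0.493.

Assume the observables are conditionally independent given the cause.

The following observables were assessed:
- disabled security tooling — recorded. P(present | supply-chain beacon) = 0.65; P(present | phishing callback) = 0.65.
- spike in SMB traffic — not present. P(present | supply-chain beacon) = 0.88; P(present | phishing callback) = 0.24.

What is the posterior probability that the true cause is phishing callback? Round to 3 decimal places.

0.860

By Bayes' rule with conditional independence, the unnormalized weight for each hypothesis is prior × ∏ likelihoods (using 1 − P(present | H) for each absent observable):
  supply-chain beacon: 0.507 × 0.65 × (1 − 0.88) = 0.039546
  phishing callback: 0.493 × 0.65 × (1 − 0.24) = 0.24354
The unnormalized weights sum to 0.28309.
P(phishing callback | evidence) = 0.24354 / 0.28309 ≈ 0.860.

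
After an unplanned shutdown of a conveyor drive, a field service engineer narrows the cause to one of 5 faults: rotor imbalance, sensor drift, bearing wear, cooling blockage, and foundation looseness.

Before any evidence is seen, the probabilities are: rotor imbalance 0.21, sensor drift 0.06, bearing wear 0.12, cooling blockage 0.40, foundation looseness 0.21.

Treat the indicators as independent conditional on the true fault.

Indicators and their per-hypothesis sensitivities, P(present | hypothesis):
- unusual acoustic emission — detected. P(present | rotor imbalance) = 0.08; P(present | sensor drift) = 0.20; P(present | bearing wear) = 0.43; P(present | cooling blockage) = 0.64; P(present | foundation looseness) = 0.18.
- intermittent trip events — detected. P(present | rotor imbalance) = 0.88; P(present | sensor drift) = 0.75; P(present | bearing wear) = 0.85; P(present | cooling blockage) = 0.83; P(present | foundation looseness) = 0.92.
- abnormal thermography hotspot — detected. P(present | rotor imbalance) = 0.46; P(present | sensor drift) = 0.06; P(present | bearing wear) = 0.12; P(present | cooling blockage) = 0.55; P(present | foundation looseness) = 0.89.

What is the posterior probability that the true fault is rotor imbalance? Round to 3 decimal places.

For each hypothesis, the unnormalized posterior weight is prior × product of the indicator likelihoods:
  rotor imbalance: 0.21 × 0.08 × 0.88 × 0.46 = 0.0068006
  sensor drift: 0.06 × 0.20 × 0.75 × 0.06 = 0.00054
  bearing wear: 0.12 × 0.43 × 0.85 × 0.12 = 0.0052632
  cooling blockage: 0.40 × 0.64 × 0.83 × 0.55 = 0.11686
  foundation looseness: 0.21 × 0.18 × 0.92 × 0.89 = 0.030951
Normalizing constant Z = 0.0068006 + 0.00054 + 0.0052632 + 0.11686 + 0.030951 = 0.16042.
P(rotor imbalance | evidence) = 0.0068006 / 0.16042 ≈ 0.042.

0.042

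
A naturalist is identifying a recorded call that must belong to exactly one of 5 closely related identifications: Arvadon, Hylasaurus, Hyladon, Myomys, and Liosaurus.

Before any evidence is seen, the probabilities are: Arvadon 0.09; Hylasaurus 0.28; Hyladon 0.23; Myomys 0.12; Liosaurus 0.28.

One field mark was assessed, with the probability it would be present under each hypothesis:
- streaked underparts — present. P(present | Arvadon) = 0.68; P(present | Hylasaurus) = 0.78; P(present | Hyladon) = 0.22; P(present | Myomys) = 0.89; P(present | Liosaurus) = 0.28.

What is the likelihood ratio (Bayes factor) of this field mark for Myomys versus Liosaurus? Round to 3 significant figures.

Likelihood of this field mark under each hypothesis:
  Myomys: 0.89
  Liosaurus: 0.28
Bayes factor = 0.89 / 0.28 ≈ 3.18

3.18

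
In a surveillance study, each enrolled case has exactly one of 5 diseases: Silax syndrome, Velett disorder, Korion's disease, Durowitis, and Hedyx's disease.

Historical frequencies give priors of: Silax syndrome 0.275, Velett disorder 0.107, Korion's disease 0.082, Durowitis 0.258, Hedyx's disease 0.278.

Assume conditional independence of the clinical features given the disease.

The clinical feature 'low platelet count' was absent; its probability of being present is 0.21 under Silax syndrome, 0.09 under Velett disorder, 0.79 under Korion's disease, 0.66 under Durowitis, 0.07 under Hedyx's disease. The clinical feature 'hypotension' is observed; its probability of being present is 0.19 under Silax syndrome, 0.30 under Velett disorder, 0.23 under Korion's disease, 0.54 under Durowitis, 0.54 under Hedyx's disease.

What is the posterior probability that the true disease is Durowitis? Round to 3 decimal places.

For each hypothesis, the unnormalized posterior weight is prior × product of the clinical feature likelihoods (using 1 − P(present | H) for each absent clinical feature):
  Silax syndrome: 0.275 × (1 − 0.21) × 0.19 = 0.041278
  Velett disorder: 0.107 × (1 − 0.09) × 0.30 = 0.029211
  Korion's disease: 0.082 × (1 − 0.79) × 0.23 = 0.0039606
  Durowitis: 0.258 × (1 − 0.66) × 0.54 = 0.047369
  Hedyx's disease: 0.278 × (1 − 0.07) × 0.54 = 0.13961
Marginal likelihood of the evidence = 0.26143.
P(Durowitis | evidence) = 0.047369 / 0.26143 ≈ 0.181.

0.181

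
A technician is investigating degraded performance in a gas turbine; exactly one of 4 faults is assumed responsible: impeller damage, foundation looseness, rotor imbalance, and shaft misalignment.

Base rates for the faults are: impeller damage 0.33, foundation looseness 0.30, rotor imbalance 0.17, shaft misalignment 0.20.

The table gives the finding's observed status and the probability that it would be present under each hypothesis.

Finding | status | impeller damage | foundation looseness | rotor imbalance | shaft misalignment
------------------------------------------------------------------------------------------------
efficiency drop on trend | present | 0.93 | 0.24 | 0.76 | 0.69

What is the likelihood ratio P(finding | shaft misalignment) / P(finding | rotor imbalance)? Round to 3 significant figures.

0.908

The Bayes factor is the ratio of the two likelihoods.
  shaft misalignment: 0.69
  rotor imbalance: 0.76
Bayes factor = 0.69 / 0.76 ≈ 0.908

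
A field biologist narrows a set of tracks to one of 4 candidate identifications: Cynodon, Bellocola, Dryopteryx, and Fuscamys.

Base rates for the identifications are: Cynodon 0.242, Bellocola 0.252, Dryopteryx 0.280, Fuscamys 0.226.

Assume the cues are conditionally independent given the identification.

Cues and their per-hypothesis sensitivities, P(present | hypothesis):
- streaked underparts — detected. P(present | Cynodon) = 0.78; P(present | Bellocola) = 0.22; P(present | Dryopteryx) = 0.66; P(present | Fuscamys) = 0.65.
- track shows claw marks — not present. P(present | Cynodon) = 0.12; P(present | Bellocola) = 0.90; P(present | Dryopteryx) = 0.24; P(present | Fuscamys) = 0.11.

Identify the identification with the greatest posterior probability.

Multiply each prior by the joint likelihood of the cue pattern (using 1 − P(present | H) for each absent cue):
  Cynodon: 0.242 × 0.78 × (1 − 0.12) = 0.16611
  Bellocola: 0.252 × 0.22 × (1 − 0.90) = 0.005544
  Dryopteryx: 0.280 × 0.66 × (1 − 0.24) = 0.14045
  Fuscamys: 0.226 × 0.65 × (1 − 0.11) = 0.13074
The unnormalized weights sum to 0.44284.
P(Cynodon | evidence) ≈ 0.16611 / 0.44284 ≈ 0.375
P(Bellocola | evidence) ≈ 0.005544 / 0.44284 ≈ 0.013
P(Dryopteryx | evidence) ≈ 0.14045 / 0.44284 ≈ 0.317
P(Fuscamys | evidence) ≈ 0.13074 / 0.44284 ≈ 0.295
The largest is 0.375, so Cynodon is most probable.

Cynodon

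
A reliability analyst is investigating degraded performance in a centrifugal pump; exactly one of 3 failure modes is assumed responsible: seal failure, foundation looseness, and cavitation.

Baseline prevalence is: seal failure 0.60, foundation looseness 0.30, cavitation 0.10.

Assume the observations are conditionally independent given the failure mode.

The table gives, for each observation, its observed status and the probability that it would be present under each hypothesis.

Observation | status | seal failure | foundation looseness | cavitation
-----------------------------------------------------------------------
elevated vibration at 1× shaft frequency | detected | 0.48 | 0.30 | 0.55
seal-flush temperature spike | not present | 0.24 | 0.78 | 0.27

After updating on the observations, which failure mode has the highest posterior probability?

For each hypothesis, the unnormalized posterior weight is prior × product of the observation likelihoods (using 1 − P(present | H) for each absent observation):
  seal failure: 0.60 × 0.48 × (1 − 0.24) = 0.21888
  foundation looseness: 0.30 × 0.30 × (1 − 0.78) = 0.0198
  cavitation: 0.10 × 0.55 × (1 − 0.27) = 0.04015
Marginal likelihood of the evidence = 0.27883.
P(seal failure | evidence) ≈ 0.21888 / 0.27883 ≈ 0.785
P(foundation looseness | evidence) ≈ 0.0198 / 0.27883 ≈ 0.071
P(cavitation | evidence) ≈ 0.04015 / 0.27883 ≈ 0.144
The largest is 0.785, so seal failure is most probable.

seal failure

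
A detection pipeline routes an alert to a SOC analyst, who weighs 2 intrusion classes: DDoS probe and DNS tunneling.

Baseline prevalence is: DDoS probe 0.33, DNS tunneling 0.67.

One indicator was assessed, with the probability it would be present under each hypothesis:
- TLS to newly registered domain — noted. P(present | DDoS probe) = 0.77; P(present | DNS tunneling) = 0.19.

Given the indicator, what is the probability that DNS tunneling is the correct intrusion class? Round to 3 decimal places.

For each hypothesis, the unnormalized posterior weight is prior × likelihood:
  DDoS probe: 0.33 × 0.77 = 0.2541
  DNS tunneling: 0.67 × 0.19 = 0.1273
Normalizing constant Z = 0.2541 + 0.1273 = 0.3814.
P(DNS tunneling | evidence) = 0.1273 / 0.3814 ≈ 0.334.

0.334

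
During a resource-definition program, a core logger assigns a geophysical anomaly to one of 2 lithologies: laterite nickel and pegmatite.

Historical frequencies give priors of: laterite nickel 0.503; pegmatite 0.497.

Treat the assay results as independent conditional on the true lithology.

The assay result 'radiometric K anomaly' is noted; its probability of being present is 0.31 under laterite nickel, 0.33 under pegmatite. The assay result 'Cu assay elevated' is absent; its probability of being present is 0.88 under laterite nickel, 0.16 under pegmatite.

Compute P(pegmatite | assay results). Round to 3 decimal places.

0.880

Multiply each prior by the joint likelihood of the assay result pattern (using 1 − P(present | H) for each absent assay result):
  laterite nickel: 0.503 × 0.31 × (1 − 0.88) = 0.018712
  pegmatite: 0.497 × 0.33 × (1 − 0.16) = 0.13777
Marginal likelihood of the evidence = 0.15648.
P(pegmatite | evidence) = 0.13777 / 0.15648 ≈ 0.880.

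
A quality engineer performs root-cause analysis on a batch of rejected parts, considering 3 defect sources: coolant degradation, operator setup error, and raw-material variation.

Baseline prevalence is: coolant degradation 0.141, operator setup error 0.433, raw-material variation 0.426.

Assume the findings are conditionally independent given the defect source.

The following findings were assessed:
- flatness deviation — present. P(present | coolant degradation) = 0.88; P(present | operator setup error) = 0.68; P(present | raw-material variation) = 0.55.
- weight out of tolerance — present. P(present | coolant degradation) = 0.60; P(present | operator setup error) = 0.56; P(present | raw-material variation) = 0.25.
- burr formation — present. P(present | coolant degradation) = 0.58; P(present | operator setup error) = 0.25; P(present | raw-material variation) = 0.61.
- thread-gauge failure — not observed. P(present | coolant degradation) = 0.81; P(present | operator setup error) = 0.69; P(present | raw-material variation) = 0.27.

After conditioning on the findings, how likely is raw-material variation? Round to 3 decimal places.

For each hypothesis, the unnormalized posterior weight is prior × product of the finding likelihoods (using 1 − P(present | H) for each absent finding):
  coolant degradation: 0.141 × 0.88 × 0.60 × 0.58 × (1 − 0.81) = 0.0082042
  operator setup error: 0.433 × 0.68 × 0.56 × 0.25 × (1 − 0.69) = 0.012779
  raw-material variation: 0.426 × 0.55 × 0.25 × 0.61 × (1 − 0.27) = 0.026083
The unnormalized weights sum to 0.047066.
P(raw-material variation | evidence) = 0.026083 / 0.047066 ≈ 0.554.

0.554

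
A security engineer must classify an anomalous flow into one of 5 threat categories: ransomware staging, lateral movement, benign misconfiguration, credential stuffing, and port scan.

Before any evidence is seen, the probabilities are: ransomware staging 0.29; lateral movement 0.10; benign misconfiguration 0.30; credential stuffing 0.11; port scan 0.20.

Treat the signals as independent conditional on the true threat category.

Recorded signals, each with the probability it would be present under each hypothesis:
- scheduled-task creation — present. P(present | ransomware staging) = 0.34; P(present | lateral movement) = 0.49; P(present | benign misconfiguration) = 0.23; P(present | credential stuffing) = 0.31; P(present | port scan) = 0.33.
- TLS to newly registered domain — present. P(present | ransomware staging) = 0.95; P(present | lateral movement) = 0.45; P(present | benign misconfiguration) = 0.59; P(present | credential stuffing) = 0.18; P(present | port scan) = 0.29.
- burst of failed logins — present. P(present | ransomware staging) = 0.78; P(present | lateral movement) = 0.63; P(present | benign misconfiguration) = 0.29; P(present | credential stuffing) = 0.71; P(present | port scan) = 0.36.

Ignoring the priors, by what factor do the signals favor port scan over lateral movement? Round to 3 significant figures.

0.248

Take the product of per-signal likelihoods under each hypothesis, then divide.
  port scan: 0.33 × 0.29 × 0.36 = 0.034452
  lateral movement: 0.49 × 0.45 × 0.63 = 0.13892
Bayes factor = 0.034452 / 0.13892 ≈ 0.248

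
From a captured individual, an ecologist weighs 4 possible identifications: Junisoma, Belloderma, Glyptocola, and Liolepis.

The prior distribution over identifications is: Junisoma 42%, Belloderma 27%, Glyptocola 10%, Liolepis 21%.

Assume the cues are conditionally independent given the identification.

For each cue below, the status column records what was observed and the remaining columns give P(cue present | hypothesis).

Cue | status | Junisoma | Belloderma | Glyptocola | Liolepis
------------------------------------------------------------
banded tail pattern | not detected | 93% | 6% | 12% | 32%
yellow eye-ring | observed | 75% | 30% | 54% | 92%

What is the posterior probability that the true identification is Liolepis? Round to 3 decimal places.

0.474

For each hypothesis, the unnormalized posterior weight is prior × product of the cue likelihoods (using 1 − P(present | H) for each absent cue):
  Junisoma: 0.42 × (1 − 0.93) × 0.75 = 0.02205
  Belloderma: 0.27 × (1 − 0.06) × 0.30 = 0.07614
  Glyptocola: 0.10 × (1 − 0.12) × 0.54 = 0.04752
  Liolepis: 0.21 × (1 − 0.32) × 0.92 = 0.13138
Marginal likelihood of the evidence = 0.27709.
P(Liolepis | evidence) = 0.13138 / 0.27709 ≈ 0.474.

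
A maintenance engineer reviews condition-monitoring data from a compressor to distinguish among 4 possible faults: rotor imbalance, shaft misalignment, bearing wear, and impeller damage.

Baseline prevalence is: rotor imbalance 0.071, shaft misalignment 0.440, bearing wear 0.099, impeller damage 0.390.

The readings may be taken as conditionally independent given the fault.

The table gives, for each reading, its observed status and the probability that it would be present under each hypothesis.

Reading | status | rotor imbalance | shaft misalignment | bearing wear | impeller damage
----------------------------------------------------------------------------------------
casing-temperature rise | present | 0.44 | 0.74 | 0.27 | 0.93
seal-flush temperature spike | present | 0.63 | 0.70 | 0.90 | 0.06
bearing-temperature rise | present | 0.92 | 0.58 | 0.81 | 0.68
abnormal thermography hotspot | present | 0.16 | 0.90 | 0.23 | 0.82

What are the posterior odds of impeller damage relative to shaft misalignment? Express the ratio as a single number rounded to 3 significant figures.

0.102

The normalizing constant cancels in an odds ratio, so compute prior × likelihood for the two hypotheses only:
  impeller damage: 0.390 × 0.93 × 0.06 × 0.68 × 0.82 = 0.012134
  shaft misalignment: 0.440 × 0.74 × 0.70 × 0.58 × 0.90 = 0.11897
Odds(impeller damage : shaft misalignment) = 0.012134 / 0.11897 ≈ 0.102.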